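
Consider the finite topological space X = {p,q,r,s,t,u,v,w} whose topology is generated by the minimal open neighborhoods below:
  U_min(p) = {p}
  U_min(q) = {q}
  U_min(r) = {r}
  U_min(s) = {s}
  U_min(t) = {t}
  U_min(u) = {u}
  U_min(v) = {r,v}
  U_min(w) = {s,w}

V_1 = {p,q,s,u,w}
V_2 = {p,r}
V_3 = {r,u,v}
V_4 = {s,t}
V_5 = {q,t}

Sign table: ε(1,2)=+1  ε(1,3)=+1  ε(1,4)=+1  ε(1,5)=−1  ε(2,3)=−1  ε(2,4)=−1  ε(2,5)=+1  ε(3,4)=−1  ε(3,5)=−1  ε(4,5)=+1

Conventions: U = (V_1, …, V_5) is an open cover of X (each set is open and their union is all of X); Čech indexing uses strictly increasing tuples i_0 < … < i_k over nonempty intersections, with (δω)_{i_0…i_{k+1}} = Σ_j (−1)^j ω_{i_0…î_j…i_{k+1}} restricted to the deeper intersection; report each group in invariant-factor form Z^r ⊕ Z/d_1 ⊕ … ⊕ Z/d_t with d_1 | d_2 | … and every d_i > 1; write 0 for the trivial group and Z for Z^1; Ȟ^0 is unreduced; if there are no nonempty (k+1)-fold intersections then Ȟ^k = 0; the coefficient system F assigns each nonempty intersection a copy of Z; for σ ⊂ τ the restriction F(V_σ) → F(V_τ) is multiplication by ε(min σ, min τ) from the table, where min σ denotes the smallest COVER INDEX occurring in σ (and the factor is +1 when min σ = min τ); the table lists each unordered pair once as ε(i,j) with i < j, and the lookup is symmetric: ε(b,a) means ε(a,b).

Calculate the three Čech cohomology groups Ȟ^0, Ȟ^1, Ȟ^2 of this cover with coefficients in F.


nonempty overlaps:
  V12={p} V13={u} V14={s} V15={q} V23={r} V45={t}
C dims 5,6; δ0: rk 5, SNF 1^4·2
degree 0: 5−5−0 = 0 → Ȟ^0 ≅ 0
degree 1: 6−0−5 = 1 plus torsion [2] → Ȟ^1 ≅ Z ⊕ Z/2
degree 2: 0−0−0 = 0 → Ȟ^2 ≅ 0

Ȟ^0 = 0, Ȟ^1 = Z ⊕ Z/2 and Ȟ^2 = 0


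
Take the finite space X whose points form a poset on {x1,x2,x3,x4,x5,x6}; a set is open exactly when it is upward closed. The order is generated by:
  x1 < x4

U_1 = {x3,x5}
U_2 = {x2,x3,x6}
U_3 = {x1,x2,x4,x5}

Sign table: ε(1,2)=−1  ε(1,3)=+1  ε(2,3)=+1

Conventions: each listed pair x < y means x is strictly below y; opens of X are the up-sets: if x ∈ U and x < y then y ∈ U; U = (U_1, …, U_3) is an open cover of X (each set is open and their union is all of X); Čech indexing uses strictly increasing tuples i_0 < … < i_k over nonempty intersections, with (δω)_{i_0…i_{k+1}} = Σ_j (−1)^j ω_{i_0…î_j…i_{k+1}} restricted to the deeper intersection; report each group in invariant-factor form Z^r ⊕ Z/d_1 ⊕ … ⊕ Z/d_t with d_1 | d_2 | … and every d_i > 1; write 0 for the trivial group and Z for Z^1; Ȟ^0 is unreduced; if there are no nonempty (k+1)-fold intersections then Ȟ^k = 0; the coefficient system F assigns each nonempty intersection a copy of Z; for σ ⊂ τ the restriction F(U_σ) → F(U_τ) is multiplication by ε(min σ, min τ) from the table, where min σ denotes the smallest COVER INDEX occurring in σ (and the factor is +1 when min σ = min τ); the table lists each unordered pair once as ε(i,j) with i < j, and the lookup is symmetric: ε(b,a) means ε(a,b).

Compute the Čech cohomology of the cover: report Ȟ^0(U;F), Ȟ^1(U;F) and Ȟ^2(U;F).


nerve simplices:
  U12={x3} U13={x5} U23={x2}
C dims 3,3; δ0: rk 3, SNF 1^2·2
degree 0: 3−3−0 = 0 → Ȟ^0 ≅ 0
degree 1: 3−0−3 = 0 plus torsion [2] → Ȟ^1 ≅ Z/2
degree 2: 0−0−0 = 0 → Ȟ^2 ≅ 0

Ȟ^0 ≅ 0, Ȟ^1 ≅ Z/2 and Ȟ^2 ≅ 0


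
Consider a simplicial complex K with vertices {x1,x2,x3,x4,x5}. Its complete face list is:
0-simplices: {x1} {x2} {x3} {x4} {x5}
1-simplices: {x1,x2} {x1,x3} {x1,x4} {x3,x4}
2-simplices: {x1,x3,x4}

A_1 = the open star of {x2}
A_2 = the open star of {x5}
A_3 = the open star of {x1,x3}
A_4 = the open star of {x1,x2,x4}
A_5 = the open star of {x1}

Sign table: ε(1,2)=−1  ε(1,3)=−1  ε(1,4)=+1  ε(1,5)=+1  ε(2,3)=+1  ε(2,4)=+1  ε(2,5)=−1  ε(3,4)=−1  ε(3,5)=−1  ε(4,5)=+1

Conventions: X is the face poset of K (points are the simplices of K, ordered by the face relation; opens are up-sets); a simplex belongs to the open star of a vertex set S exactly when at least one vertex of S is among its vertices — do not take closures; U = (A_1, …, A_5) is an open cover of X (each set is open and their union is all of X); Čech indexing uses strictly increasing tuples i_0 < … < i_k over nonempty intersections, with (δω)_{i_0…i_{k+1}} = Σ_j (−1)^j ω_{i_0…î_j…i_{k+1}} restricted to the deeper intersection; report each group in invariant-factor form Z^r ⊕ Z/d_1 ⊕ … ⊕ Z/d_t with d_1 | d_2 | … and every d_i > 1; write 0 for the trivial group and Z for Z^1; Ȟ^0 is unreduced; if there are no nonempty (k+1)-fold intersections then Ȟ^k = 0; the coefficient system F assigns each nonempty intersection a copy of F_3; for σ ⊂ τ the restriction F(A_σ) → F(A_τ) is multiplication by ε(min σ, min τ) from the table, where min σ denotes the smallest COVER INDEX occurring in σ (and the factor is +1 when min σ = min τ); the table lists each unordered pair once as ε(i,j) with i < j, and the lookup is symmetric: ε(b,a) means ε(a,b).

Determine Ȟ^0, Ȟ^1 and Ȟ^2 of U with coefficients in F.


Ȟ^0(U;F) ≅ Z/3 ⊕ Z/3; Ȟ^1(U;F) ≅ 0; Ȟ^2(U;F) ≅ 0

nonempty overlaps:
  A1={{x2},{x1,x2}} A2={{x5}} A3={{x1},{x3},{x1,x2},{x1,x3},{x1,x4},{x3,x4},{x1,x3,x4}} A4={{x1},{x2},{x4},{x1,x2},{x1,x3},{x1,x4},{x3,x4},{x1,x3,x4}} A5={{x1},{x1,x2},{x1,x3},{x1,x4},{x1,x3,x4}}
  A13={{x1,x2}} A14={{x2},{x1,x2}} A15={{x1,x2}} A34={{x1},{x1,x2},{x1,x3},{x1,x4},{x3,x4},{x1,x3,x4}} A35={{x1},{x1,x2},{x1,x3},{x1,x4},{x1,x3,x4}} A45={{x1},{x1,x2},{x1,x3},{x1,x4},{x1,x3,x4}}
  A134={{x1,x2}} A135={{x1,x2}} A145={{x1,x2}} A345={{x1},{x1,x2},{x1,x3},{x1,x4},{x1,x3,x4}}
  A1345={{x1,x2}}
C dims 5,6,4,1; δ0: rk_F3 3; δ1: rk_F3 3; δ2: rk_F3 1
degree 0: 5−3−0 = 2 → Ȟ^0 ≅ Z/3 ⊕ Z/3
degree 1: 6−3−3 = 0 → Ȟ^1 ≅ 0
degree 2: 4−1−3 = 0 → Ȟ^2 ≅ 0


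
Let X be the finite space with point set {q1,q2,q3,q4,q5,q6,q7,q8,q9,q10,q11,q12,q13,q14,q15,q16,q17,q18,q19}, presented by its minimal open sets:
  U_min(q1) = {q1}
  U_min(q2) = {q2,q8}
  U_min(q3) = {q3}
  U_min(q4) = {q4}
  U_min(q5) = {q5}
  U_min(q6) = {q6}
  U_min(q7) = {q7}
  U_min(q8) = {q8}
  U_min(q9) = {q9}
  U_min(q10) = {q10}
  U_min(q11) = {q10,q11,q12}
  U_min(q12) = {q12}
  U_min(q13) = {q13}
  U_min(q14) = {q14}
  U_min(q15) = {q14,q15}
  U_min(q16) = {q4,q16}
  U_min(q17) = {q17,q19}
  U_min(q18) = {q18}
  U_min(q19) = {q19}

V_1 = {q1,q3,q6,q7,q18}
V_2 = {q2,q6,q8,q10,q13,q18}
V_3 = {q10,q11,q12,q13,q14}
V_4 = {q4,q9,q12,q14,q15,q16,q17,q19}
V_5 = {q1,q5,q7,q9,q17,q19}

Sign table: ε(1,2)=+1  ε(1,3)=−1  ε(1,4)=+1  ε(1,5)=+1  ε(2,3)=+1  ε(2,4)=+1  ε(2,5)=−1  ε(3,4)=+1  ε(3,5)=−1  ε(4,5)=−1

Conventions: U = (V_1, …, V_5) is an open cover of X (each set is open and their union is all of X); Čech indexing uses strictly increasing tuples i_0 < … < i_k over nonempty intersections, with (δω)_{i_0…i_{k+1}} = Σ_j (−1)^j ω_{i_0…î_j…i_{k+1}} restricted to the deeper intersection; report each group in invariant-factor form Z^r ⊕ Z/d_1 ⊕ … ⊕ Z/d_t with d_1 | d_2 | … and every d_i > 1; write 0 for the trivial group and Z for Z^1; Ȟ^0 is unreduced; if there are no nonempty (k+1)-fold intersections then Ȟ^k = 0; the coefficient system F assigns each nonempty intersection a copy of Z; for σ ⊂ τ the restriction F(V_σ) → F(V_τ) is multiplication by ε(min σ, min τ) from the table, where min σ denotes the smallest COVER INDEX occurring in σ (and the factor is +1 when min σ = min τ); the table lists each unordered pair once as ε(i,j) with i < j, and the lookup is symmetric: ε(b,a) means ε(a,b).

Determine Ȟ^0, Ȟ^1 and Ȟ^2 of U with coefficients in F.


Ȟ^0 ≅ 0; Ȟ^1 ≅ Z/2; Ȟ^2 ≅ 0

nonempty intersections:
  V12={q6,q18} V15={q1,q7} V23={q10,q13} V34={q12,q14} V45={q9,q17,q19}
C dims 5,5; δ0: rk 5, SNF 1^4·2
Ȟ^0: (5−5)−0=0 ⇒ 0
Ȟ^1: (5−0)−5=0 plus torsion [2] ⇒ Z/2
Ȟ^2: (0−0)−0=0 ⇒ 0


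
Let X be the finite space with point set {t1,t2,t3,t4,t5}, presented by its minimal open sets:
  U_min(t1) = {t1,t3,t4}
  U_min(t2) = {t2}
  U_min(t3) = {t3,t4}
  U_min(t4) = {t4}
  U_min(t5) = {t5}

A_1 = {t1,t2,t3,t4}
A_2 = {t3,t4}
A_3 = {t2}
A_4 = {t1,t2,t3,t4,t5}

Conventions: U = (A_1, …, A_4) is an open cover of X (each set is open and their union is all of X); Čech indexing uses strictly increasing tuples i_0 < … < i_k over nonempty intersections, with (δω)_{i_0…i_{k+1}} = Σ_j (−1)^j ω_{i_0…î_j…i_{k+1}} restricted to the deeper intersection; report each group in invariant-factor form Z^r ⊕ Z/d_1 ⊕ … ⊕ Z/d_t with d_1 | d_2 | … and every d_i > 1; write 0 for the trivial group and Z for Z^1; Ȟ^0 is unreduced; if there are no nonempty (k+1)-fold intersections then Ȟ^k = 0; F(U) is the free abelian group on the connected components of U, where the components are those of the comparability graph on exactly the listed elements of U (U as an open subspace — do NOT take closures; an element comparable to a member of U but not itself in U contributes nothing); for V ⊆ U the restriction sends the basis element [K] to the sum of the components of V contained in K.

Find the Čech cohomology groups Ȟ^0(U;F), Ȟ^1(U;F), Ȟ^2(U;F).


cover nerve:
  A12={t3,t4} A13={t2} A14={t1,t2,t3,t4} A24={t3,t4} A34={t2}
  A124={t3,t4} A134={t2}
components per intersection:
  A1: {t1,t3,t4} {t2}
  A2: {t3,t4}
  A3: {t2}
  A4: {t1,t3,t4} {t2} {t5}
  A12: {t3,t4}
  A13: {t2}
  A14: {t1,t3,t4} {t2}
  A24: {t3,t4}
  A34: {t2}
  A124: {t3,t4}
  A134: {t2}
C dims 7,6,2; δ0: rk 4, SNF 1^4; δ1: rk 2, SNF 1^2
Ȟ^0: (7−4)−0=3 ⇒ Z^3
Ȟ^1: (6−2)−4=0 ⇒ 0
Ȟ^2: (2−0)−2=0 ⇒ 0

Ȟ^0 = Z^3, Ȟ^1 = 0 and Ȟ^2 = 0


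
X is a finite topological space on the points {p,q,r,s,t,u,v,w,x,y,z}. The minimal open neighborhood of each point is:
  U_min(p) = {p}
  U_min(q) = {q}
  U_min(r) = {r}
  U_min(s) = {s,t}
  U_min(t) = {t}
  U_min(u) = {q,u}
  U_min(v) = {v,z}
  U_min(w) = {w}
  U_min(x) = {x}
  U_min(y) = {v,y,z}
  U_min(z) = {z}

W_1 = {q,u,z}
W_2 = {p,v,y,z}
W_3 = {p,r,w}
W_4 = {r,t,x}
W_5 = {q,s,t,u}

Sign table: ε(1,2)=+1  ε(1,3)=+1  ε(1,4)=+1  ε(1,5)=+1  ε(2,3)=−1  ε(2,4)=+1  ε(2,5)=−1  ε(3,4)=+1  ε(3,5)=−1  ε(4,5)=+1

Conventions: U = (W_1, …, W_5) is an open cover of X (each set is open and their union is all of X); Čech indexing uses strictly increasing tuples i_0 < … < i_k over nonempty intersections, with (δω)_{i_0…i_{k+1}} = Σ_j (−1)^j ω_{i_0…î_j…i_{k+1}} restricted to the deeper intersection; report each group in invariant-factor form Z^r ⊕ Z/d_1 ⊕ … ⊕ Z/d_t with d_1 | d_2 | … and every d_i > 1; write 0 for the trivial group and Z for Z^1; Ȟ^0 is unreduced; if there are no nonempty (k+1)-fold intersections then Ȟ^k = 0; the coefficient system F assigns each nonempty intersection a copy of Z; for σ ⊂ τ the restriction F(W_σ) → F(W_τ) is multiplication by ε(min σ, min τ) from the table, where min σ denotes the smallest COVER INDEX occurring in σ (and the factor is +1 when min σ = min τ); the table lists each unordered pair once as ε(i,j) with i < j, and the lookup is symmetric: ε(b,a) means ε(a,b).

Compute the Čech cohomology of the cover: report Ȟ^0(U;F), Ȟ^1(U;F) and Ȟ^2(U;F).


cover nerve:
  W12={z} W15={q,u} W23={p} W34={r} W45={t}
C dims 5,5; δ0: rk 5, SNF 1^4·2
Ȟ^0: (5−5)−0=0 ⇒ 0
Ȟ^1: (5−0)−5=0 plus torsion [2] ⇒ Z/2
Ȟ^2: (0−0)−0=0 ⇒ 0

Ȟ^0 = 0; Ȟ^1 = Z/2; Ȟ^2 = 0


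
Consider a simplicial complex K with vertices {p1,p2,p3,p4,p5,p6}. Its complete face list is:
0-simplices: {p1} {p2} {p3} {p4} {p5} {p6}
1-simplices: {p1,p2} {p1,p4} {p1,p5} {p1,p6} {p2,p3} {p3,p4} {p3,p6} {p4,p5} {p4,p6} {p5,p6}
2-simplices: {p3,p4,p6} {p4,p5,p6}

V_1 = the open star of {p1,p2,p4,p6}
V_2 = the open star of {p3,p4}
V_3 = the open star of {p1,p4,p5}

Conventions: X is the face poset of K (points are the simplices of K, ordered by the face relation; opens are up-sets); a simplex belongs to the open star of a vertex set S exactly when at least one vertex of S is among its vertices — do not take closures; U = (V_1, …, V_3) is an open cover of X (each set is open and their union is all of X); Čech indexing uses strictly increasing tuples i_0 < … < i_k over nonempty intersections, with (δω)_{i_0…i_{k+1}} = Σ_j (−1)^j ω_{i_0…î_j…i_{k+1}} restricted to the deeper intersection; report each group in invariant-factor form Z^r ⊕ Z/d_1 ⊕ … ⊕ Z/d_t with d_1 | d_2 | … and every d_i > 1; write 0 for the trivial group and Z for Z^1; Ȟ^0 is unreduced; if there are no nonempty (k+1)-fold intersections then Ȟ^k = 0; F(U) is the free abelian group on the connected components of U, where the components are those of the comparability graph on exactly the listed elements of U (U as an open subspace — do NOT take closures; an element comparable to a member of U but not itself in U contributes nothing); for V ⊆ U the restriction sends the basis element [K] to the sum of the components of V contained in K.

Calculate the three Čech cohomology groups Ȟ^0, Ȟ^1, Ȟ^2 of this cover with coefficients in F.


Ȟ^0(U;F) ≅ Z; Ȟ^1(U;F) ≅ Z; Ȟ^2(U;F) ≅ 0

nerve simplices:
  V1={{p1},{p2},{p4},{p6},{p1,p2},{p1,p4},{p1,p5},{p1,p6},{p2,p3},{p3,p4},{p3,p6},{p4,p5},{p4,p6},{p5,p6},{p3,p4,p6},{p4,p5,p6}} V2={{p3},{p4},{p1,p4},{p2,p3},{p3,p4},{p3,p6},{p4,p5},{p4,p6},{p3,p4,p6},{p4,p5,p6}} V3={{p1},{p4},{p5},{p1,p2},{p1,p4},{p1,p5},{p1,p6},{p3,p4},{p4,p5},{p4,p6},{p5,p6},{p3,p4,p6},{p4,p5,p6}}
  V12={{p4},{p1,p4},{p2,p3},{p3,p4},{p3,p6},{p4,p5},{p4,p6},{p3,p4,p6},{p4,p5,p6}} V13={{p1},{p4},{p1,p2},{p1,p4},{p1,p5},{p1,p6},{p3,p4},{p4,p5},{p4,p6},{p5,p6},{p3,p4,p6},{p4,p5,p6}} V23={{p4},{p1,p4},{p3,p4},{p4,p5},{p4,p6},{p3,p4,p6},{p4,p5,p6}}
  V123={{p4},{p1,p4},{p3,p4},{p4,p5},{p4,p6},{p3,p4,p6},{p4,p5,p6}}
components per intersection:
  V1: {{p1},{p2},{p4},{p6},{p1,p2},{p1,p4},{p1,p5},{p1,p6},{p2,p3},{p3,p4},{p3,p6},{p4,p5},{p4,p6},{p5,p6},{p3,p4,p6},{p4,p5,p6}}
  V2: {{p3},{p4},{p1,p4},{p2,p3},{p3,p4},{p3,p6},{p4,p5},{p4,p6},{p3,p4,p6},{p4,p5,p6}}
  V3: {{p1},{p4},{p5},{p1,p2},{p1,p4},{p1,p5},{p1,p6},{p3,p4},{p4,p5},{p4,p6},{p5,p6},{p3,p4,p6},{p4,p5,p6}}
  V12: {{p4},{p1,p4},{p3,p4},{p3,p6},{p4,p5},{p4,p6},{p3,p4,p6},{p4,p5,p6}} {{p2,p3}}
  V13: {{p1},{p4},{p1,p2},{p1,p4},{p1,p5},{p1,p6},{p3,p4},{p4,p5},{p4,p6},{p5,p6},{p3,p4,p6},{p4,p5,p6}}
  V23: {{p4},{p1,p4},{p3,p4},{p4,p5},{p4,p6},{p3,p4,p6},{p4,p5,p6}}
  V123: {{p4},{p1,p4},{p3,p4},{p4,p5},{p4,p6},{p3,p4,p6},{p4,p5,p6}}
C dims 3,4,1; δ0: rk 2, SNF 1^2; δ1: rk 1, SNF 1^1
degree 0: 3−2−0 = 1 → Ȟ^0 ≅ Z
degree 1: 4−1−2 = 1 → Ȟ^1 ≅ Z
degree 2: 1−0−1 = 0 → Ȟ^2 ≅ 0


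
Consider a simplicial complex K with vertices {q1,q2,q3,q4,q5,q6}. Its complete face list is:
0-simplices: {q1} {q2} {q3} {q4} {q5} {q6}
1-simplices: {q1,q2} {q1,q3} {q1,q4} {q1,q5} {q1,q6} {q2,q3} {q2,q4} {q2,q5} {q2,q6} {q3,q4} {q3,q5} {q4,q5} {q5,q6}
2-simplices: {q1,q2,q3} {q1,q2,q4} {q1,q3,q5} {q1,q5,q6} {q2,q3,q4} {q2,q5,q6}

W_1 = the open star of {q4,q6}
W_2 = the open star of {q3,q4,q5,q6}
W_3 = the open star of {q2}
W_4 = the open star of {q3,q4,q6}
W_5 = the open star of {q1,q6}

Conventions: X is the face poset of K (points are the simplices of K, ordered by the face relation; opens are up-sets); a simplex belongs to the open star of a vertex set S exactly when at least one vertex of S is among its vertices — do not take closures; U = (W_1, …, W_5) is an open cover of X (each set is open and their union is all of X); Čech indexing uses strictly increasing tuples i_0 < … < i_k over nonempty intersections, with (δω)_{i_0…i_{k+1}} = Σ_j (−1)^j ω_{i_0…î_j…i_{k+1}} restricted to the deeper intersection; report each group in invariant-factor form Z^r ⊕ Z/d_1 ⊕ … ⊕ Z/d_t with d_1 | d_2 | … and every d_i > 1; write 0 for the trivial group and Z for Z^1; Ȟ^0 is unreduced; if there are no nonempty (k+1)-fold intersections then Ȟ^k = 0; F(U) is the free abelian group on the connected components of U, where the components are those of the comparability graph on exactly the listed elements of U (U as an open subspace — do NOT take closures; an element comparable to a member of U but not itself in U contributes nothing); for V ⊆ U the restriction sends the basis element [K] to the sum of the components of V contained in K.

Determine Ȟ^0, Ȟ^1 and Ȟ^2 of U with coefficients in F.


Ȟ^0(U;F) ≅ Z, Ȟ^1(U;F) ≅ Z and Ȟ^2(U;F) ≅ 0

intersection data:
  W1={{q4},{q6},{q1,q4},{q1,q6},{q2,q4},{q2,q6},{q3,q4},{q4,q5},{q5,q6},{q1,q2,q4},{q1,q5,q6},{q2,q3,q4},{q2,q5,q6}} W2={{q3},{q4},{q5},{q6},{q1,q3},{q1,q4},{q1,q5},{q1,q6},{q2,q3},{q2,q4},{q2,q5},{q2,q6},{q3,q4},{q3,q5},{q4,q5},{q5,q6},{q1,q2,q3},{q1,q2,q4},{q1,q3,q5},{q1,q5,q6},{q2,q3,q4},{q2,q5,q6}} W3={{q2},{q1,q2},{q2,q3},{q2,q4},{q2,q5},{q2,q6},{q1,q2,q3},{q1,q2,q4},{q2,q3,q4},{q2,q5,q6}} W4={{q3},{q4},{q6},{q1,q3},{q1,q4},{q1,q6},{q2,q3},{q2,q4},{q2,q6},{q3,q4},{q3,q5},{q4,q5},{q5,q6},{q1,q2,q3},{q1,q2,q4},{q1,q3,q5},{q1,q5,q6},{q2,q3,q4},{q2,q5,q6}} W5={{q1},{q6},{q1,q2},{q1,q3},{q1,q4},{q1,q5},{q1,q6},{q2,q6},{q5,q6},{q1,q2,q3},{q1,q2,q4},{q1,q3,q5},{q1,q5,q6},{q2,q5,q6}}
  W12={{q4},{q6},{q1,q4},{q1,q6},{q2,q4},{q2,q6},{q3,q4},{q4,q5},{q5,q6},{q1,q2,q4},{q1,q5,q6},{q2,q3,q4},{q2,q5,q6}} W13={{q2,q4},{q2,q6},{q1,q2,q4},{q2,q3,q4},{q2,q5,q6}} W14={{q4},{q6},{q1,q4},{q1,q6},{q2,q4},{q2,q6},{q3,q4},{q4,q5},{q5,q6},{q1,q2,q4},{q1,q5,q6},{q2,q3,q4},{q2,q5,q6}} W15={{q6},{q1,q4},{q1,q6},{q2,q6},{q5,q6},{q1,q2,q4},{q1,q5,q6},{q2,q5,q6}} W23={{q2,q3},{q2,q4},{q2,q5},{q2,q6},{q1,q2,q3},{q1,q2,q4},{q2,q3,q4},{q2,q5,q6}} W24={{q3},{q4},{q6},{q1,q3},{q1,q4},{q1,q6},{q2,q3},{q2,q4},{q2,q6},{q3,q4},{q3,q5},{q4,q5},{q5,q6},{q1,q2,q3},{q1,q2,q4},{q1,q3,q5},{q1,q5,q6},{q2,q3,q4},{q2,q5,q6}} W25={{q6},{q1,q3},{q1,q4},{q1,q5},{q1,q6},{q2,q6},{q5,q6},{q1,q2,q3},{q1,q2,q4},{q1,q3,q5},{q1,q5,q6},{q2,q5,q6}} W34={{q2,q3},{q2,q4},{q2,q6},{q1,q2,q3},{q1,q2,q4},{q2,q3,q4},{q2,q5,q6}} W35={{q1,q2},{q2,q6},{q1,q2,q3},{q1,q2,q4},{q2,q5,q6}} W45={{q6},{q1,q3},{q1,q4},{q1,q6},{q2,q6},{q5,q6},{q1,q2,q3},{q1,q2,q4},{q1,q3,q5},{q1,q5,q6},{q2,q5,q6}}
  W123={{q2,q4},{q2,q6},{q1,q2,q4},{q2,q3,q4},{q2,q5,q6}} W124={{q4},{q6},{q1,q4},{q1,q6},{q2,q4},{q2,q6},{q3,q4},{q4,q5},{q5,q6},{q1,q2,q4},{q1,q5,q6},{q2,q3,q4},{q2,q5,q6}} W125={{q6},{q1,q4},{q1,q6},{q2,q6},{q5,q6},{q1,q2,q4},{q1,q5,q6},{q2,q5,q6}} W134={{q2,q4},{q2,q6},{q1,q2,q4},{q2,q3,q4},{q2,q5,q6}} W135={{q2,q6},{q1,q2,q4},{q2,q5,q6}} W145={{q6},{q1,q4},{q1,q6},{q2,q6},{q5,q6},{q1,q2,q4},{q1,q5,q6},{q2,q5,q6}} W234={{q2,q3},{q2,q4},{q2,q6},{q1,q2,q3},{q1,q2,q4},{q2,q3,q4},{q2,q5,q6}} W235={{q2,q6},{q1,q2,q3},{q1,q2,q4},{q2,q5,q6}} W245={{q6},{q1,q3},{q1,q4},{q1,q6},{q2,q6},{q5,q6},{q1,q2,q3},{q1,q2,q4},{q1,q3,q5},{q1,q5,q6},{q2,q5,q6}} W345={{q2,q6},{q1,q2,q3},{q1,q2,q4},{q2,q5,q6}}
  W1234={{q2,q4},{q2,q6},{q1,q2,q4},{q2,q3,q4},{q2,q5,q6}} W1235={{q2,q6},{q1,q2,q4},{q2,q5,q6}} W1245={{q6},{q1,q4},{q1,q6},{q2,q6},{q5,q6},{q1,q2,q4},{q1,q5,q6},{q2,q5,q6}} W1345={{q2,q6},{q1,q2,q4},{q2,q5,q6}} W2345={{q2,q6},{q1,q2,q3},{q1,q2,q4},{q2,q5,q6}}
  W12345={{q2,q6},{q1,q2,q4},{q2,q5,q6}}
components per intersection:
  W1: {{q4},{q1,q4},{q2,q4},{q3,q4},{q4,q5},{q1,q2,q4},{q2,q3,q4}} {{q6},{q1,q6},{q2,q6},{q5,q6},{q1,q5,q6},{q2,q5,q6}}
  W2: {{q3},{q4},{q5},{q6},{q1,q3},{q1,q4},{q1,q5},{q1,q6},{q2,q3},{q2,q4},{q2,q5},{q2,q6},{q3,q4},{q3,q5},{q4,q5},{q5,q6},{q1,q2,q3},{q1,q2,q4},{q1,q3,q5},{q1,q5,q6},{q2,q3,q4},{q2,q5,q6}}
  W3: {{q2},{q1,q2},{q2,q3},{q2,q4},{q2,q5},{q2,q6},{q1,q2,q3},{q1,q2,q4},{q2,q3,q4},{q2,q5,q6}}
  W4: {{q3},{q4},{q1,q3},{q1,q4},{q2,q3},{q2,q4},{q3,q4},{q3,q5},{q4,q5},{q1,q2,q3},{q1,q2,q4},{q1,q3,q5},{q2,q3,q4}} {{q6},{q1,q6},{q2,q6},{q5,q6},{q1,q5,q6},{q2,q5,q6}}
  W5: {{q1},{q6},{q1,q2},{q1,q3},{q1,q4},{q1,q5},{q1,q6},{q2,q6},{q5,q6},{q1,q2,q3},{q1,q2,q4},{q1,q3,q5},{q1,q5,q6},{q2,q5,q6}}
  W12: {{q4},{q1,q4},{q2,q4},{q3,q4},{q4,q5},{q1,q2,q4},{q2,q3,q4}} {{q6},{q1,q6},{q2,q6},{q5,q6},{q1,q5,q6},{q2,q5,q6}}
  W13: {{q2,q4},{q1,q2,q4},{q2,q3,q4}} {{q2,q6},{q2,q5,q6}}
  W14: {{q4},{q1,q4},{q2,q4},{q3,q4},{q4,q5},{q1,q2,q4},{q2,q3,q4}} {{q6},{q1,q6},{q2,q6},{q5,q6},{q1,q5,q6},{q2,q5,q6}}
  W15: {{q6},{q1,q6},{q2,q6},{q5,q6},{q1,q5,q6},{q2,q5,q6}} {{q1,q4},{q1,q2,q4}}
  W23: {{q2,q3},{q2,q4},{q1,q2,q3},{q1,q2,q4},{q2,q3,q4}} {{q2,q5},{q2,q6},{q2,q5,q6}}
  W24: {{q3},{q4},{q1,q3},{q1,q4},{q2,q3},{q2,q4},{q3,q4},{q3,q5},{q4,q5},{q1,q2,q3},{q1,q2,q4},{q1,q3,q5},{q2,q3,q4}} {{q6},{q1,q6},{q2,q6},{q5,q6},{q1,q5,q6},{q2,q5,q6}}
  W25: {{q6},{q1,q3},{q1,q5},{q1,q6},{q2,q6},{q5,q6},{q1,q2,q3},{q1,q3,q5},{q1,q5,q6},{q2,q5,q6}} {{q1,q4},{q1,q2,q4}}
  W34: {{q2,q3},{q2,q4},{q1,q2,q3},{q1,q2,q4},{q2,q3,q4}} {{q2,q6},{q2,q5,q6}}
  W35: {{q1,q2},{q1,q2,q3},{q1,q2,q4}} {{q2,q6},{q2,q5,q6}}
  W45: {{q6},{q1,q6},{q2,q6},{q5,q6},{q1,q5,q6},{q2,q5,q6}} {{q1,q3},{q1,q2,q3},{q1,q3,q5}} {{q1,q4},{q1,q2,q4}}
  W123: {{q2,q4},{q1,q2,q4},{q2,q3,q4}} {{q2,q6},{q2,q5,q6}}
  W124: {{q4},{q1,q4},{q2,q4},{q3,q4},{q4,q5},{q1,q2,q4},{q2,q3,q4}} {{q6},{q1,q6},{q2,q6},{q5,q6},{q1,q5,q6},{q2,q5,q6}}
  W125: {{q6},{q1,q6},{q2,q6},{q5,q6},{q1,q5,q6},{q2,q5,q6}} {{q1,q4},{q1,q2,q4}}
  W134: {{q2,q4},{q1,q2,q4},{q2,q3,q4}} {{q2,q6},{q2,q5,q6}}
  W135: {{q2,q6},{q2,q5,q6}} {{q1,q2,q4}}
  W145: {{q6},{q1,q6},{q2,q6},{q5,q6},{q1,q5,q6},{q2,q5,q6}} {{q1,q4},{q1,q2,q4}}
  W234: {{q2,q3},{q2,q4},{q1,q2,q3},{q1,q2,q4},{q2,q3,q4}} {{q2,q6},{q2,q5,q6}}
  W235: {{q2,q6},{q2,q5,q6}} {{q1,q2,q3}} {{q1,q2,q4}}
  W245: {{q6},{q1,q6},{q2,q6},{q5,q6},{q1,q5,q6},{q2,q5,q6}} {{q1,q3},{q1,q2,q3},{q1,q3,q5}} {{q1,q4},{q1,q2,q4}}
  W345: {{q2,q6},{q2,q5,q6}} {{q1,q2,q3}} {{q1,q2,q4}}
  W1234: {{q2,q4},{q1,q2,q4},{q2,q3,q4}} {{q2,q6},{q2,q5,q6}}
  W1235: {{q2,q6},{q2,q5,q6}} {{q1,q2,q4}}
  W1245: {{q6},{q1,q6},{q2,q6},{q5,q6},{q1,q5,q6},{q2,q5,q6}} {{q1,q4},{q1,q2,q4}}
  W1345: {{q2,q6},{q2,q5,q6}} {{q1,q2,q4}}
  W2345: {{q2,q6},{q2,q5,q6}} {{q1,q2,q3}} {{q1,q2,q4}}
  W12345: {{q2,q6},{q2,q5,q6}} {{q1,q2,q4}}
C dims 7,21,23,11; δ0: rk 6, SNF 1^6; δ1: rk 14, SNF 1^14; δ2: rk 9, SNF 1^9
Ȟ^0 = (7 − 6) − 0 = 1, so Ȟ^0 ≅ Z
Ȟ^1 = (21 − 14) − 6 = 1, so Ȟ^1 ≅ Z
Ȟ^2 = (23 − 9) − 14 = 0, so Ȟ^2 ≅ 0


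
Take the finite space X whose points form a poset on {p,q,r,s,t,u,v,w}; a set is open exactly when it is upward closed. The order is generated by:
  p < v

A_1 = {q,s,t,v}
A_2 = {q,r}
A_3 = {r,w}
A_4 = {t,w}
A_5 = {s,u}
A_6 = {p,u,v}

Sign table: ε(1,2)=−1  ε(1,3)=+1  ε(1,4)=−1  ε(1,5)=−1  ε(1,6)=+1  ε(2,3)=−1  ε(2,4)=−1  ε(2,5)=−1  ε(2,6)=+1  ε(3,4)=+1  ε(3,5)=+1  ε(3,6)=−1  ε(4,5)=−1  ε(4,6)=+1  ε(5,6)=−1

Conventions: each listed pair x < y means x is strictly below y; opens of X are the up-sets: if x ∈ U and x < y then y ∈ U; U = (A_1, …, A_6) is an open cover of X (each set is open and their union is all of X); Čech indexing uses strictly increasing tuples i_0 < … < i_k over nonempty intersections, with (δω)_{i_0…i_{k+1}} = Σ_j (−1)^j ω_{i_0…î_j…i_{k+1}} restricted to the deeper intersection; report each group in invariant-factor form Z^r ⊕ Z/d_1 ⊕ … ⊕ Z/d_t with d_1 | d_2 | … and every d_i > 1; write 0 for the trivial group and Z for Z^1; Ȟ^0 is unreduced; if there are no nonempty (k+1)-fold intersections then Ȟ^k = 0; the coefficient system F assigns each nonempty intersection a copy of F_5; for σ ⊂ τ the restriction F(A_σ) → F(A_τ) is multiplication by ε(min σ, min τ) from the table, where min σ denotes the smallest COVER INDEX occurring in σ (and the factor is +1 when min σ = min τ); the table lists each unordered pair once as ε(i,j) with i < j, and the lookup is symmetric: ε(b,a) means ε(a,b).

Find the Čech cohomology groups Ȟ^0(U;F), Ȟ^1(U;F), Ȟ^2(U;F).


Ȟ^0 ≅ 0,  Ȟ^1 ≅ Z/5,  Ȟ^2 ≅ 0

cover nerve:
  A12={q} A14={t} A15={s} A16={v} A23={r} A34={w} A56={u}
C dims 6,7; δ0: rk_F5 6
Ȟ^0: (6−6)−0=0 ⇒ 0
Ȟ^1: (7−0)−6=1 ⇒ Z/5
Ȟ^2: (0−0)−0=0 ⇒ 0


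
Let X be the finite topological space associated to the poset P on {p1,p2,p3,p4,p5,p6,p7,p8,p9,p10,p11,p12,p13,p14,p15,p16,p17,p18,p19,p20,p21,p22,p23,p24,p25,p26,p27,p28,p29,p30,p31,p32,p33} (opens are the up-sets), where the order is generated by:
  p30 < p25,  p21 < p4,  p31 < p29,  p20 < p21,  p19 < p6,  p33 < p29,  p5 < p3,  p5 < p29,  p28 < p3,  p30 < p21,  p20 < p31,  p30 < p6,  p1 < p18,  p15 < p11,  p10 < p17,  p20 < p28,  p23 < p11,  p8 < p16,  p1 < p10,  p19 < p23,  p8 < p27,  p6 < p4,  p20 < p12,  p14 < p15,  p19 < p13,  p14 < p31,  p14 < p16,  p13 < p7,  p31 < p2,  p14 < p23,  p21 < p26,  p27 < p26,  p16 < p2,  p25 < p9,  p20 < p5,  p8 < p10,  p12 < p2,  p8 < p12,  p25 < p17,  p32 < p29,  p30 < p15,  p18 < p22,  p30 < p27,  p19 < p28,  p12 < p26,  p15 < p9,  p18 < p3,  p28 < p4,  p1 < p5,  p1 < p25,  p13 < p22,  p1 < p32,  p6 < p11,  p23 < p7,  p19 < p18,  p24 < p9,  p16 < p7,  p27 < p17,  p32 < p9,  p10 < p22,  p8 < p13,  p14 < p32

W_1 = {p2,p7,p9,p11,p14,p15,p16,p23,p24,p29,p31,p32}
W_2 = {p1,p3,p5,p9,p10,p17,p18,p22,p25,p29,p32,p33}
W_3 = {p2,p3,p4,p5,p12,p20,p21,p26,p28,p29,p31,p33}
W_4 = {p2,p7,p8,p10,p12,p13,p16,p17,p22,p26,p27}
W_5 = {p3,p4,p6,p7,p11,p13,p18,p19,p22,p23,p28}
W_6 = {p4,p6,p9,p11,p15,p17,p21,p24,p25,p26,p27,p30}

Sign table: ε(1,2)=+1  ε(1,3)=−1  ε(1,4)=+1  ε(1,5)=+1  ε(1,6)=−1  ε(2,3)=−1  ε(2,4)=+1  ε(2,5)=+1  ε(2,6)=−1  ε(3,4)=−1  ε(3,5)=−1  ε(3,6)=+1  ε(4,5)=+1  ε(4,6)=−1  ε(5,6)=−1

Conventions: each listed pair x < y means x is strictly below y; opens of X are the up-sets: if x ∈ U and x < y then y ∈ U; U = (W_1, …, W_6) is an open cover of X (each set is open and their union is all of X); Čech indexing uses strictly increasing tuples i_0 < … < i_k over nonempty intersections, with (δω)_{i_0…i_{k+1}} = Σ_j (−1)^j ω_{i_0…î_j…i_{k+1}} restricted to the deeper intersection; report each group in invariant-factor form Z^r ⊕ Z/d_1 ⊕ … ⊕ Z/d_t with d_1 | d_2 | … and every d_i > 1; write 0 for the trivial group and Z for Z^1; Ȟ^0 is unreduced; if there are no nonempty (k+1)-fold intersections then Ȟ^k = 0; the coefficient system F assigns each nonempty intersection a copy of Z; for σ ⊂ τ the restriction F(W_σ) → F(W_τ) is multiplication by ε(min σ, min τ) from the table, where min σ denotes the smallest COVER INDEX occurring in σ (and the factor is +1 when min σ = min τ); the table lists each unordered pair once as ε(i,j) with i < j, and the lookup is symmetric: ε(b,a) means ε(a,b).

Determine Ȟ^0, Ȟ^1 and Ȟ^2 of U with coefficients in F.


intersection data:
  W12={p9,p29,p32} W13={p2,p29,p31} W14={p2,p7,p16} W15={p7,p11,p23} W16={p9,p11,p15,p24} W23={p3,p5,p29,p33} W24={p10,p17,p22} W25={p3,p18,p22} W26={p9,p17,p25} W34={p2,p12,p26} W35={p3,p4,p28} W36={p4,p21,p26} W45={p7,p13,p22} W46={p17,p26,p27} W56={p4,p6,p11}
  W123={p29} W126={p9} W134={p2} W145={p7} W156={p11} W235={p3} W245={p22} W246={p17} W346={p26} W356={p4}
C dims 6,15,10; δ0: rk 5, SNF 1^5; δ1: rk 10, SNF 1^9·2
Ȟ^0 = (6 − 5) − 0 = 1, so Ȟ^0 ≅ Z
Ȟ^1 = (15 − 10) − 5 = 0, so Ȟ^1 ≅ 0
Ȟ^2 = (10 − 0) − 10 = 0 plus torsion [2], so Ȟ^2 ≅ Z/2

Ȟ^0 = Z, Ȟ^1 = 0 and Ȟ^2 = Z/2


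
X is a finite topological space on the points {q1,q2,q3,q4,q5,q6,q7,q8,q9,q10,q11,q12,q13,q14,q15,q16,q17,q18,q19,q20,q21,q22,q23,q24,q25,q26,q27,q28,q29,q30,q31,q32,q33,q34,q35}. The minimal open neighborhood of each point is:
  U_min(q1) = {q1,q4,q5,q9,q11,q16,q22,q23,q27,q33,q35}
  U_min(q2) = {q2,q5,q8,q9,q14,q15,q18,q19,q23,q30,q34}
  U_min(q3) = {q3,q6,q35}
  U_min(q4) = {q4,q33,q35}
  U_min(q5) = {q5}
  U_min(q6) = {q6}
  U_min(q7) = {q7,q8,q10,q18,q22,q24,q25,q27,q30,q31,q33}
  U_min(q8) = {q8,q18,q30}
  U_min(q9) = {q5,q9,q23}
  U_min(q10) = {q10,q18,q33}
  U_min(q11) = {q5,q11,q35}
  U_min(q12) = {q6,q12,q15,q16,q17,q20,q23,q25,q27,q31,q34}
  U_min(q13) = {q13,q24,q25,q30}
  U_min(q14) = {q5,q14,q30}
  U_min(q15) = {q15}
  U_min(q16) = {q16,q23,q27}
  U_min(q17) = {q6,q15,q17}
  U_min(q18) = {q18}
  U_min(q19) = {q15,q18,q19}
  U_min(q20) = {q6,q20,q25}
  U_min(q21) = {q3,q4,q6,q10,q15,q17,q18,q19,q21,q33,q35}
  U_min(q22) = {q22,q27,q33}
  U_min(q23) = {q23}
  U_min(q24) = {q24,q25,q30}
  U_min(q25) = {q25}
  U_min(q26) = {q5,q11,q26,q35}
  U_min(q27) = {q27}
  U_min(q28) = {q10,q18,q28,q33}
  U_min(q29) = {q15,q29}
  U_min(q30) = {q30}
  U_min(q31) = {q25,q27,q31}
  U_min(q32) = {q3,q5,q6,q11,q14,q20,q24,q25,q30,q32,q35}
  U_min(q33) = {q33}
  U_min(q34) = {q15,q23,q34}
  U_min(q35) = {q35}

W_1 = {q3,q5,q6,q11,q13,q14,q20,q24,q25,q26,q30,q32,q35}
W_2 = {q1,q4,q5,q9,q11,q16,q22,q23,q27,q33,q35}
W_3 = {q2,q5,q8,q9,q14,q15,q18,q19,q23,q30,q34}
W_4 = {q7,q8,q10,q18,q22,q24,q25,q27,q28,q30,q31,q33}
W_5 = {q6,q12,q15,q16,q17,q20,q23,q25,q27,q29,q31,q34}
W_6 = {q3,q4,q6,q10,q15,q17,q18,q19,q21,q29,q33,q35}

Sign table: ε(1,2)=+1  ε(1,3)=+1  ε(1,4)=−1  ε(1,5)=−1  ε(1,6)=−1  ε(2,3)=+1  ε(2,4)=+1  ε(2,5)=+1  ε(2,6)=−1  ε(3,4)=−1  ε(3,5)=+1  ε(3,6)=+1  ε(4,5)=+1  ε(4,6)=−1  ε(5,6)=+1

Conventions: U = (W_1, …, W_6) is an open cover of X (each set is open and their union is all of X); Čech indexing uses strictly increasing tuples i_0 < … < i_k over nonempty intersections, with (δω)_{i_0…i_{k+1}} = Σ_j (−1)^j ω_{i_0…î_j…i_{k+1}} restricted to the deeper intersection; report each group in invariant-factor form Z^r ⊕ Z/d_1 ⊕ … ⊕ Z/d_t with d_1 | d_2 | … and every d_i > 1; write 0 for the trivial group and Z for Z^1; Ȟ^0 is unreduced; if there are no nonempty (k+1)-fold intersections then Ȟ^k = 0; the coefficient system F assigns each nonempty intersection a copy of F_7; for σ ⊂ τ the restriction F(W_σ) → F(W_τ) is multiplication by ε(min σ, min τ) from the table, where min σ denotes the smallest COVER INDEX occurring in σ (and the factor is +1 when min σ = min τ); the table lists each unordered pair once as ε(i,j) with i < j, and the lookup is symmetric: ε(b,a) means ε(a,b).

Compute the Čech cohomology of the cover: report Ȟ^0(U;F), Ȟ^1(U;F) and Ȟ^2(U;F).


nerve simplices:
  W12={q5,q11,q35} W13={q5,q14,q30} W14={q24,q25,q30} W15={q6,q20,q25} W16={q3,q6,q35} W23={q5,q9,q23} W24={q22,q27,q33} W25={q16,q23,q27} W26={q4,q33,q35} W34={q8,q18,q30} W35={q15,q23,q34} W36={q15,q18,q19} W45={q25,q27,q31} W46={q10,q18,q33} W56={q6,q15,q17,q29}
  W123={q5} W126={q35} W134={q30} W145={q25} W156={q6} W235={q23} W245={q27} W246={q33} W346={q18} W356={q15}
C dims 6,15,10; δ0: rk_F7 6; δ1: rk_F7 9
degree 0: 6−6−0 = 0 → Ȟ^0 ≅ 0
degree 1: 15−9−6 = 0 → Ȟ^1 ≅ 0
degree 2: 10−0−9 = 1 → Ȟ^2 ≅ Z/7

Ȟ^0 = 0, Ȟ^1 = 0 and Ȟ^2 = Z/7


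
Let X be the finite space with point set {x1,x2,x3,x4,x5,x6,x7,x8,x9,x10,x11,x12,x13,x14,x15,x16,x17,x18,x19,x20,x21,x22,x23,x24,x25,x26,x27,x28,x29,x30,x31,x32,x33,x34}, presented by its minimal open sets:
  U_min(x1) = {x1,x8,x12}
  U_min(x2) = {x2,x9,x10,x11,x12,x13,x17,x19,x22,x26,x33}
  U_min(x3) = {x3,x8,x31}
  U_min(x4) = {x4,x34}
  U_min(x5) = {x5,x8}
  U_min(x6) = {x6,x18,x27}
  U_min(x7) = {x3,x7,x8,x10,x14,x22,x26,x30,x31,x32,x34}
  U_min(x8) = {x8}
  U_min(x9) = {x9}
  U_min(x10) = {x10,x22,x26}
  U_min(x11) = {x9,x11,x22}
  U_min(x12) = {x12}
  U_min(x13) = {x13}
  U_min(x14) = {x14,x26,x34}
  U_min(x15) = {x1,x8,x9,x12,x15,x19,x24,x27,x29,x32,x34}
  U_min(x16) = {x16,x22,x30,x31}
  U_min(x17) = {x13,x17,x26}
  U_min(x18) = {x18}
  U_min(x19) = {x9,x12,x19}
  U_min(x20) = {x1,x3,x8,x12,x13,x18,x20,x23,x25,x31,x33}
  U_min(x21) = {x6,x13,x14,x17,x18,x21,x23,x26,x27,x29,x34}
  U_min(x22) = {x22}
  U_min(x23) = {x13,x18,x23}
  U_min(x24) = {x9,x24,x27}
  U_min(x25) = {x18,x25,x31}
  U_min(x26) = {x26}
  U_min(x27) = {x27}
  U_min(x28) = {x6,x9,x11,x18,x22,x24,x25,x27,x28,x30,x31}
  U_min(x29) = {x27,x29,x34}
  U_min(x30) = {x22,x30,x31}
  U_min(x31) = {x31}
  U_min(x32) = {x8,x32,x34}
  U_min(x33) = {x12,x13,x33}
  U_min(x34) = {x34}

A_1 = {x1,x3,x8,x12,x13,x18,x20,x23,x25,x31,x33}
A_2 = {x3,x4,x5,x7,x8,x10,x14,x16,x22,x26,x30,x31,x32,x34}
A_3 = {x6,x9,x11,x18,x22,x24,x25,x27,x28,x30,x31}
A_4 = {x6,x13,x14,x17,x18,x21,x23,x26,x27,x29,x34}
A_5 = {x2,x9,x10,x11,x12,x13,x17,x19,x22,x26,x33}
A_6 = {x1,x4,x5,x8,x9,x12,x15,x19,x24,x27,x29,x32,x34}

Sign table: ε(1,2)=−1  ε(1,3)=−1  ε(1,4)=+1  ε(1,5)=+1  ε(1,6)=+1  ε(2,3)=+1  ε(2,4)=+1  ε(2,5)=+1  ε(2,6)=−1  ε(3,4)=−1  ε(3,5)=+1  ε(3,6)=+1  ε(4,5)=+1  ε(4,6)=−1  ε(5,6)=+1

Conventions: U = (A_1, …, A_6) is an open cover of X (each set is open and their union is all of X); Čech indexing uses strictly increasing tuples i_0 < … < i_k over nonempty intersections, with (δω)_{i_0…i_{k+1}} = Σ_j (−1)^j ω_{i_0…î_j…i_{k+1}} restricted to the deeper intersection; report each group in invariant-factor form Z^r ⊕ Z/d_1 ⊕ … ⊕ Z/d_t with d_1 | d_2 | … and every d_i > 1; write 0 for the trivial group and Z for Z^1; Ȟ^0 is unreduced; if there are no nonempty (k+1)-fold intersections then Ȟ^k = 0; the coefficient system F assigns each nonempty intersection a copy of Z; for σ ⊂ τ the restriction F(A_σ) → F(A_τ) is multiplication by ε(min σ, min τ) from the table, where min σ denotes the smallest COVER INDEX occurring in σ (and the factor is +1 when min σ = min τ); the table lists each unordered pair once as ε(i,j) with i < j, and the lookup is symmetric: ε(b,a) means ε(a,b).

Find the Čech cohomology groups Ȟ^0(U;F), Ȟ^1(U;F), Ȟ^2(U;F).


nonempty overlaps:
  A12={x3,x8,x31} A13={x18,x25,x31} A14={x13,x18,x23} A15={x12,x13,x33} A16={x1,x8,x12} A23={x22,x30,x31} A24={x14,x26,x34} A25={x10,x22,x26} A26={x4,x5,x8,x32,x34} A34={x6,x18,x27} A35={x9,x11,x22} A36={x9,x24,x27} A45={x13,x17,x26} A46={x27,x29,x34} A56={x9,x12,x19}
  A123={x31} A126={x8} A134={x18} A145={x13} A156={x12} A235={x22} A245={x26} A246={x34} A346={x27} A356={x9}
C dims 6,15,10; δ0: rk 6, SNF 1^5·2; δ1: rk 9, SNF 1^9
degree 0: 6−6−0 = 0 → Ȟ^0 ≅ 0
degree 1: 15−9−6 = 0 plus torsion [2] → Ȟ^1 ≅ Z/2
degree 2: 10−0−9 = 1 → Ȟ^2 ≅ Z

Ȟ^0(U;F) ≅ 0, Ȟ^1(U;F) ≅ Z/2 and Ȟ^2(U;F) ≅ Z


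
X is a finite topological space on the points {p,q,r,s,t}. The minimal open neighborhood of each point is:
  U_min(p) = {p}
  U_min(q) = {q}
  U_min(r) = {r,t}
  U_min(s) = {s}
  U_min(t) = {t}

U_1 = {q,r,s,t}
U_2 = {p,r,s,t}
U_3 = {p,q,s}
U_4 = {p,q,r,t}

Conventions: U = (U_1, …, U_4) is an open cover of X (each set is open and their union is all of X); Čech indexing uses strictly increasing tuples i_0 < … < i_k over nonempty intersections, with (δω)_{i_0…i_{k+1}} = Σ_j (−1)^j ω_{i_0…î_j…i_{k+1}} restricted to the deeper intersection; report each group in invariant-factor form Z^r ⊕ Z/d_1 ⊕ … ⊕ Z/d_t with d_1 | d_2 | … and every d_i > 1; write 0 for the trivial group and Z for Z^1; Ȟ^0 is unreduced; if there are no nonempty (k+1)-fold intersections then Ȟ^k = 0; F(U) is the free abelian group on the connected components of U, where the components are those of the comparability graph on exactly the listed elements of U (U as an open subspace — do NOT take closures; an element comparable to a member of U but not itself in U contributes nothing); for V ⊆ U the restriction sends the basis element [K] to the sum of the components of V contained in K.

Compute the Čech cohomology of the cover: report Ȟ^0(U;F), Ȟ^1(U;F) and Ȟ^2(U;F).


nonempty intersections:
  U12={r,s,t} U13={q,s} U14={q,r,t} U23={p,s} U24={p,r,t} U34={p,q}
  U123={s} U124={r,t} U134={q} U234={p}
components per intersection:
  U1: {q} {r,t} {s}
  U2: {p} {r,t} {s}
  U3: {p} {q} {s}
  U4: {p} {q} {r,t}
  U12: {r,t} {s}
  U13: {q} {s}
  U14: {q} {r,t}
  U23: {p} {s}
  U24: {p} {r,t}
  U34: {p} {q}
  U123: {s}
  U124: {r,t}
  U134: {q}
  U234: {p}
C dims 12,12,4; δ0: rk 8, SNF 1^8; δ1: rk 4, SNF 1^4
Ȟ^0: (12−8)−0=4 ⇒ Z^4
Ȟ^1: (12−4)−8=0 ⇒ 0
Ȟ^2: (4−0)−4=0 ⇒ 0

Ȟ^0 = Z^4,  Ȟ^1 = 0,  Ȟ^2 = 0


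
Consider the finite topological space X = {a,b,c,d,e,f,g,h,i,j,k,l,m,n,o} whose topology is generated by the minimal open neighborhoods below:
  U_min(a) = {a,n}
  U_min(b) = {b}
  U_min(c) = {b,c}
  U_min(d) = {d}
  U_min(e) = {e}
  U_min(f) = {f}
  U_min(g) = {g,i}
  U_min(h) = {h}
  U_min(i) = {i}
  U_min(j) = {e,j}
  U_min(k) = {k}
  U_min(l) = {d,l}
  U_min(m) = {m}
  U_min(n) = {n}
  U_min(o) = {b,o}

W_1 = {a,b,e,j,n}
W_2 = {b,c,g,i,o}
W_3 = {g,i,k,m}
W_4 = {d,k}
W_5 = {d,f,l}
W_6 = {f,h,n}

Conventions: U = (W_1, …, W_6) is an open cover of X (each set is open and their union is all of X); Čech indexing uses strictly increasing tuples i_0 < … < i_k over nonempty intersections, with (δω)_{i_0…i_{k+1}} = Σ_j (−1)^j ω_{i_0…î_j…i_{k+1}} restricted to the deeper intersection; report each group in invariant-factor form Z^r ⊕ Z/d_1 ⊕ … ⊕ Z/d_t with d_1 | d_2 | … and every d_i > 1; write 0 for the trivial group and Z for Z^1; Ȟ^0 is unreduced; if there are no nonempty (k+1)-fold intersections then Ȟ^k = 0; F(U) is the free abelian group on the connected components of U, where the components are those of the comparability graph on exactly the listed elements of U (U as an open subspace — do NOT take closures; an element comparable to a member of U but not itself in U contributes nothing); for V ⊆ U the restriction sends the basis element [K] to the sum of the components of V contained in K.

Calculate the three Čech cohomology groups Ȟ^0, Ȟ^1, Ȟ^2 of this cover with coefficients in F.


Ȟ^0 ≅ Z^9; Ȟ^1 ≅ 0; Ȟ^2 ≅ 0

cover nerve:
  W12={b} W16={n} W23={g,i} W34={k} W45={d} W56={f}
components per intersection:
  W1: {a,n} {b} {e,j}
  W2: {b,c,o} {g,i}
  W3: {g,i} {k} {m}
  W4: {d} {k}
  W5: {d,l} {f}
  W6: {f} {h} {n}
  W12: {b}
  W16: {n}
  W23: {g,i}
  W34: {k}
  W45: {d}
  W56: {f}
C dims 15,6; δ0: rk 6, SNF 1^6
Ȟ^0: (15−6)−0=9 ⇒ Z^9
Ȟ^1: (6−0)−6=0 ⇒ 0
Ȟ^2: (0−0)−0=0 ⇒ 0


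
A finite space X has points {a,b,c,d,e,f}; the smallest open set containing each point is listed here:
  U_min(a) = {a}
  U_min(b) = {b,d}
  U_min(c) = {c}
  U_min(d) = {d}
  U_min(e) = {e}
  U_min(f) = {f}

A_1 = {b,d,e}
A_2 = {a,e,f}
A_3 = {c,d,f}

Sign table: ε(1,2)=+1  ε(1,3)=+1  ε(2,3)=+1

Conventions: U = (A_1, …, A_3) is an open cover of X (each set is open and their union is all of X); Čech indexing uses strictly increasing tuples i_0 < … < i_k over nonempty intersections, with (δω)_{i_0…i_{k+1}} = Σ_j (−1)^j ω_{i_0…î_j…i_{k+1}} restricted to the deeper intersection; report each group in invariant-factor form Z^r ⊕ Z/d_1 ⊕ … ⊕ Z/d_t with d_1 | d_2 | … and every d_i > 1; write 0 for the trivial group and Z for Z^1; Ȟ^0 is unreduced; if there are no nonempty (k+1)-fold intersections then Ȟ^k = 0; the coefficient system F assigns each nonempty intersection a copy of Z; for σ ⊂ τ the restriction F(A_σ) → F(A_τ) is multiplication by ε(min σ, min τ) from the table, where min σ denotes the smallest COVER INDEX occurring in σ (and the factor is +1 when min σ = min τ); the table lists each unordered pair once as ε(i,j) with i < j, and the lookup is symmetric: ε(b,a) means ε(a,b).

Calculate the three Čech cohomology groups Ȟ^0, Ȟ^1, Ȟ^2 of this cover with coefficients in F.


nonempty intersections:
  A12={e} A13={d} A23={f}
C dims 3,3; δ0: rk 2, SNF 1^2
Ȟ^0: (3−2)−0=1 ⇒ Z
Ȟ^1: (3−0)−2=1 ⇒ Z
Ȟ^2: (0−0)−0=0 ⇒ 0

Ȟ^0 ≅ Z; Ȟ^1 ≅ Z; Ȟ^2 ≅ 0


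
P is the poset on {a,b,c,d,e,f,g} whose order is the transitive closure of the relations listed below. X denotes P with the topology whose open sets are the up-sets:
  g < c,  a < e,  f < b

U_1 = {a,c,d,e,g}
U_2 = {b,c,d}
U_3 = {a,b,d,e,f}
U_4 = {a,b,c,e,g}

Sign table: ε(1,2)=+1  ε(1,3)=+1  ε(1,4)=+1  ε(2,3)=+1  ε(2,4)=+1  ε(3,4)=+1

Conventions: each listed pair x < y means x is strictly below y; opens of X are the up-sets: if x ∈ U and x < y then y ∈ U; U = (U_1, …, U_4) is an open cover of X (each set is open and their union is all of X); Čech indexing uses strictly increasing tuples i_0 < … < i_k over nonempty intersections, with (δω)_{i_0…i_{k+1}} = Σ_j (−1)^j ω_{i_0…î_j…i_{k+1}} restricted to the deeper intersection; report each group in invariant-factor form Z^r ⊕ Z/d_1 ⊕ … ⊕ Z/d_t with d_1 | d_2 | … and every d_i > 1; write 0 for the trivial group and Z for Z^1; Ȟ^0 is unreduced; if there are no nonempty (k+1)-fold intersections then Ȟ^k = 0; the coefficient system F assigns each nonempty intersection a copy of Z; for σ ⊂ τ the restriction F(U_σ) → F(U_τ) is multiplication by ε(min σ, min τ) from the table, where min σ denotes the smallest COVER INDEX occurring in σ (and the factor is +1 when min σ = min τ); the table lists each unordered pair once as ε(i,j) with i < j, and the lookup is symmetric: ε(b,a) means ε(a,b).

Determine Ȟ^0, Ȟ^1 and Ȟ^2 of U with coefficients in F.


cover nerve:
  U12={c,d} U13={a,d,e} U14={a,c,e,g} U23={b,d} U24={b,c} U34={a,b,e}
  U123={d} U124={c} U134={a,e} U234={b}
C dims 4,6,4; δ0: rk 3, SNF 1^3; δ1: rk 3, SNF 1^3
Ȟ^0: (4−3)−0=1 ⇒ Z
Ȟ^1: (6−3)−3=0 ⇒ 0
Ȟ^2: (4−0)−3=1 ⇒ Z

Ȟ^0 ≅ Z,  Ȟ^1 ≅ 0,  Ȟ^2 ≅ Z
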